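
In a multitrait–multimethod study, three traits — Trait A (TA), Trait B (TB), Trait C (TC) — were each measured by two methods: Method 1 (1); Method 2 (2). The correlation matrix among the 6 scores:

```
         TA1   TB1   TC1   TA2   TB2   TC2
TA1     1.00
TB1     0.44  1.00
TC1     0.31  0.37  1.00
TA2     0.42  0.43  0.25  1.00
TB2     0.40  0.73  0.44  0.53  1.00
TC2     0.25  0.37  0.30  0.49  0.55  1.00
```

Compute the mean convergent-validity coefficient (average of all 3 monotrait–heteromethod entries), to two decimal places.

Convergent values: 0.42, 0.73, 0.30; mean = 1.45/3 = 0.48.

0.48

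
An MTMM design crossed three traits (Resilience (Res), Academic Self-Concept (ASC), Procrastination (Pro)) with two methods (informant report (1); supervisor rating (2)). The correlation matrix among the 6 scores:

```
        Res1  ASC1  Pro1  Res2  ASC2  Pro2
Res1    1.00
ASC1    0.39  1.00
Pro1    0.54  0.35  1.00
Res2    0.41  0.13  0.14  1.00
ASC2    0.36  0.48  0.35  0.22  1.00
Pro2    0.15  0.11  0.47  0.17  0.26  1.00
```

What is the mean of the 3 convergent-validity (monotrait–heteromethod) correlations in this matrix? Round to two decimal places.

Convergent values: 0.41, 0.48, 0.47; mean = 1.36/3 = 0.45.

0.45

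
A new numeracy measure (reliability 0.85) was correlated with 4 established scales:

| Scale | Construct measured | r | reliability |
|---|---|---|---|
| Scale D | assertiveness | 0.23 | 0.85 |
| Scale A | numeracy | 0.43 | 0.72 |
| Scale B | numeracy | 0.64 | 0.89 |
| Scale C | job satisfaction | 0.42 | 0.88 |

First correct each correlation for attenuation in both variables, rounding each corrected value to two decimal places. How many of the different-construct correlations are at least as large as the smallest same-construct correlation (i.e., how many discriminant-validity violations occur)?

Disattenuated r (r / √(r_scale · r_new)):
  Scale D (disc): 0.23 / √(0.85·0.85) = 0.27
  Scale A (conv): 0.43 / √(0.72·0.85) = 0.55
  Scale B (conv): 0.64 / √(0.89·0.85) = 0.74
  Scale C (disc): 0.42 / √(0.88·0.85) = 0.49
Smallest convergent = 0.55. Discriminant values: 0.27, 0.49; count ≥ 0.55 → 0.

0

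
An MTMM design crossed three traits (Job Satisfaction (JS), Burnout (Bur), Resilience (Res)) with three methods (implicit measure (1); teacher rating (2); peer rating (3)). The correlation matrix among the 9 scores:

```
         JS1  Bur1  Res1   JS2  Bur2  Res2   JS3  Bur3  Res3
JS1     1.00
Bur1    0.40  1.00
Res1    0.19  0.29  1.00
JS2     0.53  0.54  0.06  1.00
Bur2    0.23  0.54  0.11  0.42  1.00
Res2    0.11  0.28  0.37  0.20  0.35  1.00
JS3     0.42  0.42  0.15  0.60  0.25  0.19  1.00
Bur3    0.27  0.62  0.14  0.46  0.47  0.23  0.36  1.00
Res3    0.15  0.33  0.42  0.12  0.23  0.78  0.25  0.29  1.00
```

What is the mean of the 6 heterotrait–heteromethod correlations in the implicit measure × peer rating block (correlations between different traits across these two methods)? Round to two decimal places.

0.24

HTHM values (method 1 × method 3): 0.27, 0.15, 0.42, 0.33, 0.15, 0.14; mean = 1.46/6 = 0.24.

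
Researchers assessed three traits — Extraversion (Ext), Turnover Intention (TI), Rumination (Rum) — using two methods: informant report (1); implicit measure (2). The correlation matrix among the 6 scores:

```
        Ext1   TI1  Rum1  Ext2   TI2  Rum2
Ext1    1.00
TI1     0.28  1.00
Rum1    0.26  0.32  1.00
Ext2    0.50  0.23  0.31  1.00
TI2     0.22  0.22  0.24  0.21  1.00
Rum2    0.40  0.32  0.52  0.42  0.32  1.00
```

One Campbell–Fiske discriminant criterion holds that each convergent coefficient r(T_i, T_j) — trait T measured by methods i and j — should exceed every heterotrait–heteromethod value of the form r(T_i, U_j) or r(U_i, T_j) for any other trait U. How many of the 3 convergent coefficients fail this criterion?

1

Each convergent coefficient versus the relevant comparison correlations:
Ext (methods 1·2): 0.50 vs {0.22, 0.23, 0.40, 0.31} → pass.
TI (methods 1·2): 0.22 vs {0.23, 0.22, 0.32, 0.24} → fail.
Rum (methods 1·2): 0.52 vs {0.31, 0.40, 0.24, 0.32} → pass.
1 of 3 fail.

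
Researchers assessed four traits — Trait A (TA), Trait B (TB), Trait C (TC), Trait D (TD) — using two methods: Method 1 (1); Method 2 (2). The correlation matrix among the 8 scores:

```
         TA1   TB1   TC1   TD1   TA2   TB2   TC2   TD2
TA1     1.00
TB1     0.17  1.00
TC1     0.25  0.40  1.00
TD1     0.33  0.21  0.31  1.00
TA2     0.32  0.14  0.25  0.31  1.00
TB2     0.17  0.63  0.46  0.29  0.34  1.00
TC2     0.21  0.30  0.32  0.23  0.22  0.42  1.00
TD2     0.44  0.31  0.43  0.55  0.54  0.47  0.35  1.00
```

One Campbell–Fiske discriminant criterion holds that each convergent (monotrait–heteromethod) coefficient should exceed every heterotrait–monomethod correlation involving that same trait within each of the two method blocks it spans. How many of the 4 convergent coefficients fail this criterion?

2

Checking each validity diagonal entry against its comparison values:
TA (methods 1·2): 0.32 vs {0.17, 0.34, 0.25, 0.22, 0.33, 0.54} → fail.
TB (methods 1·2): 0.63 vs {0.17, 0.34, 0.40, 0.42, 0.21, 0.47} → pass.
TC (methods 1·2): 0.32 vs {0.25, 0.22, 0.40, 0.42, 0.31, 0.35} → fail.
TD (methods 1·2): 0.55 vs {0.33, 0.54, 0.21, 0.47, 0.31, 0.35} → pass.
2 of 4 fail.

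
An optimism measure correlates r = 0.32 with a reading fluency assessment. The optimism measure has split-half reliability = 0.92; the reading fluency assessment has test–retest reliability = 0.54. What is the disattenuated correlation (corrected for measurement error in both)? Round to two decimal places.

r_true = r_obs / √(r_xx · r_yy) = 0.32 / √(0.92 × 0.54) = 0.32 / √0.4968 = 0.32 / 0.7048 ≈ 0.45.

0.45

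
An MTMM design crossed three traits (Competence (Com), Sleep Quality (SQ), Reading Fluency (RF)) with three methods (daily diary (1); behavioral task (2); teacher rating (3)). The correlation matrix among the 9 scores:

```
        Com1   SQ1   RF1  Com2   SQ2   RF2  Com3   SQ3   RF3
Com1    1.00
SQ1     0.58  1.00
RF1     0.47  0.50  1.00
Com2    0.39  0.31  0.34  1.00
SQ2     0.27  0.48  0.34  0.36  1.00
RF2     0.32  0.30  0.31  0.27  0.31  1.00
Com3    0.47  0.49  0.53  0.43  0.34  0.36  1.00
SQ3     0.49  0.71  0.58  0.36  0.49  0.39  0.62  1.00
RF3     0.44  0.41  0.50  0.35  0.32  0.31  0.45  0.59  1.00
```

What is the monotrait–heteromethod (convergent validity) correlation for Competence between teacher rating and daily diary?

0.47

Same trait (Com), different methods: r(Com3, Com1) = 0.47.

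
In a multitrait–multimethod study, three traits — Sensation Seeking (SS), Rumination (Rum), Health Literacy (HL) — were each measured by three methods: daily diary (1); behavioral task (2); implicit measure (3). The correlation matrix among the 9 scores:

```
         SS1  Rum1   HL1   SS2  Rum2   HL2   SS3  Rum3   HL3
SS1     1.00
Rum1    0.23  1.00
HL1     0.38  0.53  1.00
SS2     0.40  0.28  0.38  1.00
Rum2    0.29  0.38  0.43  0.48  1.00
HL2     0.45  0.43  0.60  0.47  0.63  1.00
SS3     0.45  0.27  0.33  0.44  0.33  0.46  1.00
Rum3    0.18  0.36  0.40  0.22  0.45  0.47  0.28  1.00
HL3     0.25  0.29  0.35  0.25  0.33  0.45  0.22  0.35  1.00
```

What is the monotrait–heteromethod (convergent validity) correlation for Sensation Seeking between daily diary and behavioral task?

0.40

Same trait (SS), different methods: r(SS1, SS2) = 0.40.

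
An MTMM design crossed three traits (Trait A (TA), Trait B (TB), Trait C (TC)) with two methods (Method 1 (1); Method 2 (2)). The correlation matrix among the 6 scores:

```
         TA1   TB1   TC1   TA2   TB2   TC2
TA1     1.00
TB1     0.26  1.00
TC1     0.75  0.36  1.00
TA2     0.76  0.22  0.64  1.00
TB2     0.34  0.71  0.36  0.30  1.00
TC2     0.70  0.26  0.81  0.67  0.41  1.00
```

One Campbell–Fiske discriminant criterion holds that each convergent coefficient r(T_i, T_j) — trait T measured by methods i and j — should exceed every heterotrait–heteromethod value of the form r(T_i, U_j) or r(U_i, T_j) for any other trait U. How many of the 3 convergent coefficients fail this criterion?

0

Each convergent coefficient versus the relevant comparison correlations:
TA (methods 1·2): 0.76 vs {0.34, 0.22, 0.70, 0.64} → pass.
TB (methods 1·2): 0.71 vs {0.22, 0.34, 0.26, 0.36} → pass.
TC (methods 1·2): 0.81 vs {0.64, 0.70, 0.36, 0.26} → pass.
0 of 3 fail.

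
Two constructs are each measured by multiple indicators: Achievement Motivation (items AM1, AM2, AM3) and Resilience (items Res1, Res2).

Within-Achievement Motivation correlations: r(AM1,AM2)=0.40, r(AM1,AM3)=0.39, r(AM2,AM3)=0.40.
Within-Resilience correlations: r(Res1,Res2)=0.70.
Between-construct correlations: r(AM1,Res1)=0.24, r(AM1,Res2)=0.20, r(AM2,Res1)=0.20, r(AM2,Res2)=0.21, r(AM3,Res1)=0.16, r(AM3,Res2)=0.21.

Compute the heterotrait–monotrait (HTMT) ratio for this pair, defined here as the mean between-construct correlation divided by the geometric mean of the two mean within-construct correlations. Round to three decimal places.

Mean between = 1.22/6 = 0.2033.
Mean within-AM = 1.19/3 = 0.3967; mean within-Res = 0.70/1 = 0.7000.
Geometric mean = √(0.3967 × 0.7000) = 0.5270.
HTMT = 0.2033 / 0.5270 = 0.386.

0.386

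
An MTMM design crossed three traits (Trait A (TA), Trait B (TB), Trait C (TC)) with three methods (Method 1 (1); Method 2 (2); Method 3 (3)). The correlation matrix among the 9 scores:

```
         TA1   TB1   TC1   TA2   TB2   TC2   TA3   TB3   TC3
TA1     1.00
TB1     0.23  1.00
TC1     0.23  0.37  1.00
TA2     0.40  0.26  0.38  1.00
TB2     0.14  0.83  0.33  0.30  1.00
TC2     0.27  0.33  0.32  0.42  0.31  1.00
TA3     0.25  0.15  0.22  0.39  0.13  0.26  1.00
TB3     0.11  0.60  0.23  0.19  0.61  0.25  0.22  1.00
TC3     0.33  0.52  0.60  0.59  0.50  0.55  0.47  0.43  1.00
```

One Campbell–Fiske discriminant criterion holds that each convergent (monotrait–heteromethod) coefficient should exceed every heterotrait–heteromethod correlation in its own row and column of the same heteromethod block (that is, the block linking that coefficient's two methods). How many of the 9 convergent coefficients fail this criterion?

4

Convergent coefficients and their comparison sets:
TA (methods 1·2): 0.40 vs {0.14, 0.26, 0.27, 0.38} → pass.
TA (methods 1·3): 0.25 vs {0.11, 0.15, 0.33, 0.22} → fail.
TA (methods 2·3): 0.39 vs {0.19, 0.13, 0.59, 0.26} → fail.
TB (methods 1·2): 0.83 vs {0.26, 0.14, 0.33, 0.33} → pass.
TB (methods 1·3): 0.60 vs {0.15, 0.11, 0.52, 0.23} → pass.
TB (methods 2·3): 0.61 vs {0.13, 0.19, 0.50, 0.25} → pass.
TC (methods 1·2): 0.32 vs {0.38, 0.27, 0.33, 0.33} → fail.
TC (methods 1·3): 0.60 vs {0.22, 0.33, 0.23, 0.52} → pass.
TC (methods 2·3): 0.55 vs {0.26, 0.59, 0.25, 0.50} → fail.
4 of 9 fail.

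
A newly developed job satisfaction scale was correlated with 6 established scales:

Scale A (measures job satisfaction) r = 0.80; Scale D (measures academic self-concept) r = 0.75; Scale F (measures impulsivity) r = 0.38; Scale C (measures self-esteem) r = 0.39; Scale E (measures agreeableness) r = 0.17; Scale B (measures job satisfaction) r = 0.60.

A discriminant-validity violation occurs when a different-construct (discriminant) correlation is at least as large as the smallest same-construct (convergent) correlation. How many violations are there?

Convergent (same construct = job satisfaction): Scale A, Scale B.
Smallest convergent = 0.60. Discriminant values: 0.75, 0.38, 0.39, 0.17; count ≥ 0.60 → 1.

1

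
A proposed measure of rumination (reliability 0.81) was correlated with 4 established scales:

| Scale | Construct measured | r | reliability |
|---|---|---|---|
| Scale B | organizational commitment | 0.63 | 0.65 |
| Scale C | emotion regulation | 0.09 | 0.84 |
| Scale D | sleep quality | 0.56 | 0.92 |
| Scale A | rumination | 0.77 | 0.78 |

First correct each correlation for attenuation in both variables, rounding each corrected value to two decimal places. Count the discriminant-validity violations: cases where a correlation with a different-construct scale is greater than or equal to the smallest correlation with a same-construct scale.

Disattenuated r (r / √(r_scale · r_new)):
  Scale B (disc): 0.63 / √(0.65·0.81) = 0.87
  Scale C (disc): 0.09 / √(0.84·0.81) = 0.11
  Scale D (disc): 0.56 / √(0.92·0.81) = 0.65
  Scale A (conv): 0.77 / √(0.78·0.81) = 0.97
Smallest convergent = 0.97. Discriminant values: 0.87, 0.11, 0.65; count ≥ 0.97 → 0.

0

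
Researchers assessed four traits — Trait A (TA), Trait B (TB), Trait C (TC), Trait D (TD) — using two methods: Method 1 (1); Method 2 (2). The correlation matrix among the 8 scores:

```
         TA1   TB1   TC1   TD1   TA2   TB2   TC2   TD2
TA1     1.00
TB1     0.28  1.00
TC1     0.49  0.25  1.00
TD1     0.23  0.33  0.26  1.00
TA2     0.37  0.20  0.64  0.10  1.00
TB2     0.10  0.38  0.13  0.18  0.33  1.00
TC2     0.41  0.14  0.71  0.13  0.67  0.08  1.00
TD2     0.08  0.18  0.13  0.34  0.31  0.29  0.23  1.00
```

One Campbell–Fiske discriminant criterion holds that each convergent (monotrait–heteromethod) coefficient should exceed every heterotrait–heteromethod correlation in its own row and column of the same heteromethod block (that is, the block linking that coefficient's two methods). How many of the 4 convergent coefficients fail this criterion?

1

Each convergent coefficient versus the relevant comparison correlations:
TA (methods 1·2): 0.37 vs {0.10, 0.20, 0.41, 0.64, 0.08, 0.10} → fail.
TB (methods 1·2): 0.38 vs {0.20, 0.10, 0.14, 0.13, 0.18, 0.18} → pass.
TC (methods 1·2): 0.71 vs {0.64, 0.41, 0.13, 0.14, 0.13, 0.13} → pass.
TD (methods 1·2): 0.34 vs {0.10, 0.08, 0.18, 0.18, 0.13, 0.13} → pass.
1 of 4 fail.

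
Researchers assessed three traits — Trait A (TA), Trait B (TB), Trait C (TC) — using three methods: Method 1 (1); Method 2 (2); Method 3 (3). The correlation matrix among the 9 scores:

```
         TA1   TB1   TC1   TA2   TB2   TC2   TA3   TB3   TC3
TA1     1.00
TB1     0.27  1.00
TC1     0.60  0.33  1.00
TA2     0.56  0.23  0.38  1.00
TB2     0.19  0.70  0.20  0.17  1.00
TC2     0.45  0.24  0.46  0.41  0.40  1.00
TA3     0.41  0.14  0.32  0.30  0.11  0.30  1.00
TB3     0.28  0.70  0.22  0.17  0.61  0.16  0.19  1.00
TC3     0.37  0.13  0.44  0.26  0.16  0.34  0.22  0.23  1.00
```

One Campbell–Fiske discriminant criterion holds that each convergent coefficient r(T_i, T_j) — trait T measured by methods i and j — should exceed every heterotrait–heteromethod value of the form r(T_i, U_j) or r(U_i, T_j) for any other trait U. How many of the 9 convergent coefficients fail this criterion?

1

Each convergent coefficient versus the relevant comparison correlations:
TA (methods 1·2): 0.56 vs {0.19, 0.23, 0.45, 0.38} → pass.
TA (methods 1·3): 0.41 vs {0.28, 0.14, 0.37, 0.32} → pass.
TA (methods 2·3): 0.30 vs {0.17, 0.11, 0.26, 0.30} → fail.
TB (methods 1·2): 0.70 vs {0.23, 0.19, 0.24, 0.20} → pass.
TB (methods 1·3): 0.70 vs {0.14, 0.28, 0.13, 0.22} → pass.
TB (methods 2·3): 0.61 vs {0.11, 0.17, 0.16, 0.16} → pass.
TC (methods 1·2): 0.46 vs {0.38, 0.45, 0.20, 0.24} → pass.
TC (methods 1·3): 0.44 vs {0.32, 0.37, 0.22, 0.13} → pass.
TC (methods 2·3): 0.34 vs {0.30, 0.26, 0.16, 0.16} → pass.
1 of 9 fail.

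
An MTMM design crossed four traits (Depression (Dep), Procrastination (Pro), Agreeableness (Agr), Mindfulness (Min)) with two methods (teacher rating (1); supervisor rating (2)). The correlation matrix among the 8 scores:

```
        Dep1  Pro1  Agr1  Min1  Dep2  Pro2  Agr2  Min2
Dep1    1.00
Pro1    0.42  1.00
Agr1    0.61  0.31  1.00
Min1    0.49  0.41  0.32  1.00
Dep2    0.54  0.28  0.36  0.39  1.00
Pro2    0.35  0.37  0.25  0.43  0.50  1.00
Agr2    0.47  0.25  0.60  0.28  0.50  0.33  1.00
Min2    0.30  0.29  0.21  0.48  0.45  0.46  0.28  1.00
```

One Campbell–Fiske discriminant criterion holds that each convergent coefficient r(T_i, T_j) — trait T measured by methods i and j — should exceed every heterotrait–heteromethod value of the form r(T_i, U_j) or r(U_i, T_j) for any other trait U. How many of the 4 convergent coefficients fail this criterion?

1

Each convergent coefficient versus the relevant comparison correlations:
Dep (methods 1·2): 0.54 vs {0.35, 0.28, 0.47, 0.36, 0.30, 0.39} → pass.
Pro (methods 1·2): 0.37 vs {0.28, 0.35, 0.25, 0.25, 0.29, 0.43} → fail.
Agr (methods 1·2): 0.60 vs {0.36, 0.47, 0.25, 0.25, 0.21, 0.28} → pass.
Min (methods 1·2): 0.48 vs {0.39, 0.30, 0.43, 0.29, 0.28, 0.21} → pass.
1 of 4 fail.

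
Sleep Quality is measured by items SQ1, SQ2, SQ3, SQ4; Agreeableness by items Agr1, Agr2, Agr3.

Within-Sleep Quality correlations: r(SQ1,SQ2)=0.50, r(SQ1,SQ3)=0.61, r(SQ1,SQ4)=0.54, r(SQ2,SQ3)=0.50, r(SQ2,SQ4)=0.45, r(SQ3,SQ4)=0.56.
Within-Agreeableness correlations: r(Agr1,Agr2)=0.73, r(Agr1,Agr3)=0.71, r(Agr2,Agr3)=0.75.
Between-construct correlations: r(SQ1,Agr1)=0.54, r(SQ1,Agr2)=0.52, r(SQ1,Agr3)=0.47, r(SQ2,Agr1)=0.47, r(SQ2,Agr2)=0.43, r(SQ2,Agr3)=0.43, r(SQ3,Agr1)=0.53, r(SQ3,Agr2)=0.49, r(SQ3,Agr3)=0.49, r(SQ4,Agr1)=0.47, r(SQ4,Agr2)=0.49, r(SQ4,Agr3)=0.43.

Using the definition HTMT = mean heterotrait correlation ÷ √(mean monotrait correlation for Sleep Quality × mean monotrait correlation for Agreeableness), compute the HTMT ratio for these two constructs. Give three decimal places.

Mean between = 5.76/12 = 0.4800.
Mean within-SQ = 3.16/6 = 0.5267; mean within-Agr = 2.19/3 = 0.7300.
Geometric mean = √(0.5267 × 0.7300) = 0.6201.
HTMT = 0.4800 / 0.6201 = 0.774.

0.774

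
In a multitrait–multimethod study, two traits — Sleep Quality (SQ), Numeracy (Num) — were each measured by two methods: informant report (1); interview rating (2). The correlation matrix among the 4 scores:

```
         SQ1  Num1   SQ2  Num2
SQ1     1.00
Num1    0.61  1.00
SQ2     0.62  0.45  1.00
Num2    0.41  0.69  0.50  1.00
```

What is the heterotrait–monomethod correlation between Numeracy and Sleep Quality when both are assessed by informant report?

Different traits, same method: r(Num1, SQ1) = 0.61.

0.61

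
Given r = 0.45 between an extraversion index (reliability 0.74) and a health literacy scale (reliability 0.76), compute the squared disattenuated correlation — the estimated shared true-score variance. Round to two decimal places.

Disattenuated r = 0.45 / √(0.74 × 0.76) = 0.45 / 0.7499 = 0.6001.
Shared true-score variance = 0.6001² = 0.3601 ≈ 0.36.

0.36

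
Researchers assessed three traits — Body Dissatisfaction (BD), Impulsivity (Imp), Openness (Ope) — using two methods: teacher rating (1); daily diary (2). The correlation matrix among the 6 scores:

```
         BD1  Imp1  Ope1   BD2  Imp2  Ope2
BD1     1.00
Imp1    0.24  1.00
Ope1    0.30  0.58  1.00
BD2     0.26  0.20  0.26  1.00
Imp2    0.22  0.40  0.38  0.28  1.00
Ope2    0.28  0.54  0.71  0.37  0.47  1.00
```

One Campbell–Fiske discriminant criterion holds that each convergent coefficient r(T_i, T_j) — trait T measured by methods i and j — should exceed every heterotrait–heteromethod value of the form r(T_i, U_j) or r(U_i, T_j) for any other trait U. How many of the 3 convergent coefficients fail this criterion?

Checking each validity diagonal entry against its comparison values:
BD (methods 1·2): 0.26 vs {0.22, 0.20, 0.28, 0.26} → fail.
Imp (methods 1·2): 0.40 vs {0.20, 0.22, 0.54, 0.38} → fail.
Ope (methods 1·2): 0.71 vs {0.26, 0.28, 0.38, 0.54} → pass.
2 of 3 fail.

2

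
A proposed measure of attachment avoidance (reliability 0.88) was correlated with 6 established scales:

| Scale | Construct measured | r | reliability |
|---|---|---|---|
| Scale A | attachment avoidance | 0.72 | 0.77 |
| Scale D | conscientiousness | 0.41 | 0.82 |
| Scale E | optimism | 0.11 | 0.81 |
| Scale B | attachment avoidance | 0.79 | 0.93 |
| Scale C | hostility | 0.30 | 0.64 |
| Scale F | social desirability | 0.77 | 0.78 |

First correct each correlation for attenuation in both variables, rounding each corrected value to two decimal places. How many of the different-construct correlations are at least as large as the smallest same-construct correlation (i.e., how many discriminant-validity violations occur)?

1

Disattenuated r (r / √(r_scale · r_new)):
  Scale A (conv): 0.72 / √(0.77·0.88) = 0.87
  Scale D (disc): 0.41 / √(0.82·0.88) = 0.48
  Scale E (disc): 0.11 / √(0.81·0.88) = 0.13
  Scale B (conv): 0.79 / √(0.93·0.88) = 0.87
  Scale C (disc): 0.30 / √(0.64·0.88) = 0.40
  Scale F (disc): 0.77 / √(0.78·0.88) = 0.93
Smallest convergent = 0.87. Discriminant values: 0.48, 0.13, 0.40, 0.93; count ≥ 0.87 → 1.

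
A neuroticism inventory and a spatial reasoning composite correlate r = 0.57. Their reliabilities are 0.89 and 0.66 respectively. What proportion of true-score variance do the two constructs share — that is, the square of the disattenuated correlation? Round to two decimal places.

0.55

Disattenuated r = 0.57 / √(0.89 × 0.66) = 0.57 / 0.7664 = 0.7437.
Shared true-score variance = 0.7437² = 0.5531 ≈ 0.55.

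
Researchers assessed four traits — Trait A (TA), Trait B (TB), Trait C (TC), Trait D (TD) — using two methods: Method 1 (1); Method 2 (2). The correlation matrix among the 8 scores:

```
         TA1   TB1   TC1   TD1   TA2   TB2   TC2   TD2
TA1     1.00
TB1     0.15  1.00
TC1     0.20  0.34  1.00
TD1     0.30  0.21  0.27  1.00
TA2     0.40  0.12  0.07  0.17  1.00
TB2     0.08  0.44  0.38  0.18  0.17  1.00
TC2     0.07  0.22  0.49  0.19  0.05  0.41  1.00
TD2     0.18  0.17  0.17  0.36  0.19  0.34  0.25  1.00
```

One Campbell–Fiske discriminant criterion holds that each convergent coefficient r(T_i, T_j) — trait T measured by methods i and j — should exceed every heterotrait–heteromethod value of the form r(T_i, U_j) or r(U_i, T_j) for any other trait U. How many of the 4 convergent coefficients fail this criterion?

Checking each validity diagonal entry against its comparison values:
TA (methods 1·2): 0.40 vs {0.08, 0.12, 0.07, 0.07, 0.18, 0.17} → pass.
TB (methods 1·2): 0.44 vs {0.12, 0.08, 0.22, 0.38, 0.17, 0.18} → pass.
TC (methods 1·2): 0.49 vs {0.07, 0.07, 0.38, 0.22, 0.17, 0.19} → pass.
TD (methods 1·2): 0.36 vs {0.17, 0.18, 0.18, 0.17, 0.19, 0.17} → pass.
0 of 4 fail.

0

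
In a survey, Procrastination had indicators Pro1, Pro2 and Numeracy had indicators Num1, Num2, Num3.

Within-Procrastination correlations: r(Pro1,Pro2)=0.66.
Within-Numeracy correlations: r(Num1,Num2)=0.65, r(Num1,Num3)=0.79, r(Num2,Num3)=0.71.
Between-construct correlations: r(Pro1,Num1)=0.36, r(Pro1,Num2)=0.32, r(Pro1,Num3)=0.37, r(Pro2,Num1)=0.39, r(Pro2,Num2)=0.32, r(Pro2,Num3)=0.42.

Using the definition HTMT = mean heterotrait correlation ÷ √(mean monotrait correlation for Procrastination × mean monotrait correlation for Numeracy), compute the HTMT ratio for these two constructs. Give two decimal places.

0.53

Mean heterotrait r = 2.18/6 = 0.3633.
Mean within-Pro = 0.66/1 = 0.6600; mean within-Num = 2.15/3 = 0.7167.
Geometric mean = √(0.6600 × 0.7167) = 0.6878.
HTMT = 0.3633 / 0.6878 = 0.53.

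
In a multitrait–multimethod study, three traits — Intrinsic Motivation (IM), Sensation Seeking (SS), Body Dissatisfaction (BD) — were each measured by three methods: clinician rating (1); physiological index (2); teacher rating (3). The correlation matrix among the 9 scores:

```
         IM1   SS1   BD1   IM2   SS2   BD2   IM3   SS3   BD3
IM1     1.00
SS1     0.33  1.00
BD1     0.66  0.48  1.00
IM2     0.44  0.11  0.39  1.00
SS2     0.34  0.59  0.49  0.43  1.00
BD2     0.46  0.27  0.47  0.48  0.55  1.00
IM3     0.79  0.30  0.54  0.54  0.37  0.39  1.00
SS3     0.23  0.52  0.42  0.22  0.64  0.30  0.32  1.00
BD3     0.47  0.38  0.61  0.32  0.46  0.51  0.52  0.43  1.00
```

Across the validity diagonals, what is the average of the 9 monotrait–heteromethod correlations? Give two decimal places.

0.57

Convergent values: 0.44, 0.79, 0.54, 0.59, 0.52, 0.64, 0.47, 0.61, 0.51; mean = 5.11/9 = 0.57.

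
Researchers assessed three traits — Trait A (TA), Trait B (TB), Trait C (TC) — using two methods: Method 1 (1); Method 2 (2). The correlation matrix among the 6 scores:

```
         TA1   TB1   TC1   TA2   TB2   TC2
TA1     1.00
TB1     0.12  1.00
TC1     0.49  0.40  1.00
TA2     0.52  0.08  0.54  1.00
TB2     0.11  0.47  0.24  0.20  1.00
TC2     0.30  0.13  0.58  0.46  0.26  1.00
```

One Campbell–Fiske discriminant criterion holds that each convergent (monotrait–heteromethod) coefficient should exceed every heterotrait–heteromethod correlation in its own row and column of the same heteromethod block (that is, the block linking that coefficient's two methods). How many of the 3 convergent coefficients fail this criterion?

1

Checking each validity diagonal entry against its comparison values:
TA (methods 1·2): 0.52 vs {0.11, 0.08, 0.30, 0.54} → fail.
TB (methods 1·2): 0.47 vs {0.08, 0.11, 0.13, 0.24} → pass.
TC (methods 1·2): 0.58 vs {0.54, 0.30, 0.24, 0.13} → pass.
1 of 3 fail.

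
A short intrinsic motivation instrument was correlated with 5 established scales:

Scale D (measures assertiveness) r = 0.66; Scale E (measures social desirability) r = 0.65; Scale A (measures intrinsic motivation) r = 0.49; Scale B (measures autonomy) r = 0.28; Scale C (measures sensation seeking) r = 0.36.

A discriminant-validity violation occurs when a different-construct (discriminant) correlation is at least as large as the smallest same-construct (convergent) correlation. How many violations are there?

Convergent (same construct = intrinsic motivation): Scale A.
Smallest convergent = 0.49. Discriminant values: 0.66, 0.65, 0.28, 0.36; count ≥ 0.49 → 2.

2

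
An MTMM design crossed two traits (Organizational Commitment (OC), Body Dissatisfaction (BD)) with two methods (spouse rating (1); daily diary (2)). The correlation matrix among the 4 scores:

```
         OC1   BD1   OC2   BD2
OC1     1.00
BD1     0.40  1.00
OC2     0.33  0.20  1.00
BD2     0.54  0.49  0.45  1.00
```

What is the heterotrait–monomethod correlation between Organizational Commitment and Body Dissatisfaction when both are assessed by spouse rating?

0.40

Different traits, same method: r(OC1, BD1) = 0.40.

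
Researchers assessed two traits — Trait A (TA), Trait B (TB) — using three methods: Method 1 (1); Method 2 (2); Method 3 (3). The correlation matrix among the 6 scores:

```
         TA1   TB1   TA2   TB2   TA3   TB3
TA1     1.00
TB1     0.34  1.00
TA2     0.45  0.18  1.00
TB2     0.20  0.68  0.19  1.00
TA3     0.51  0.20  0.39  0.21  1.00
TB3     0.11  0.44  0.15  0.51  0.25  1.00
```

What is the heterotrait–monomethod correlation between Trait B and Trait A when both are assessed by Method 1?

0.34

Different traits, same method: r(TB1, TA1) = 0.34.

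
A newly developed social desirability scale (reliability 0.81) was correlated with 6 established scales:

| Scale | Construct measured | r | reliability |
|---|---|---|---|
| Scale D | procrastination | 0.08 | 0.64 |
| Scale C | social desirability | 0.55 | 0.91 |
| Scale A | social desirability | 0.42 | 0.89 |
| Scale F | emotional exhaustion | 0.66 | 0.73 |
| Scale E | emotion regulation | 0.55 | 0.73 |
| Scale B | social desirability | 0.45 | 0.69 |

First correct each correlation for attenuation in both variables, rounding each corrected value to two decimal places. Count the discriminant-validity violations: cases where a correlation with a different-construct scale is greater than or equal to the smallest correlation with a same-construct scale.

Disattenuated r (r / √(r_scale · r_new)):
  Scale D (disc): 0.08 / √(0.64·0.81) = 0.11
  Scale C (conv): 0.55 / √(0.91·0.81) = 0.64
  Scale A (conv): 0.42 / √(0.89·0.81) = 0.49
  Scale F (disc): 0.66 / √(0.73·0.81) = 0.86
  Scale E (disc): 0.55 / √(0.73·0.81) = 0.72
  Scale B (conv): 0.45 / √(0.69·0.81) = 0.60
Smallest convergent = 0.49. Discriminant values: 0.11, 0.86, 0.72; count ≥ 0.49 → 2.

2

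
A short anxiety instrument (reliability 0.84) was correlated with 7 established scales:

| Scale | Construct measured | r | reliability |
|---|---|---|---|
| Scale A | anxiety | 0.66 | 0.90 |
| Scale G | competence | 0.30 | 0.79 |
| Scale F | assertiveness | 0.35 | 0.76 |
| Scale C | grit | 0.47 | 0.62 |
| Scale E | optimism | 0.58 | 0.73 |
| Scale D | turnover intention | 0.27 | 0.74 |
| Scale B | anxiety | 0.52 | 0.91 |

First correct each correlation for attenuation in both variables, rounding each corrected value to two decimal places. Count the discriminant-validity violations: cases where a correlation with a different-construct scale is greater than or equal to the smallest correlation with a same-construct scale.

Disattenuated r (r / √(r_scale · r_new)):
  Scale A (conv): 0.66 / √(0.90·0.84) = 0.76
  Scale G (disc): 0.30 / √(0.79·0.84) = 0.37
  Scale F (disc): 0.35 / √(0.76·0.84) = 0.44
  Scale C (disc): 0.47 / √(0.62·0.84) = 0.65
  Scale E (disc): 0.58 / √(0.73·0.84) = 0.74
  Scale D (disc): 0.27 / √(0.74·0.84) = 0.34
  Scale B (conv): 0.52 / √(0.91·0.84) = 0.59
Smallest convergent = 0.59. Discriminant values: 0.37, 0.44, 0.65, 0.74, 0.34; count ≥ 0.59 → 2.

2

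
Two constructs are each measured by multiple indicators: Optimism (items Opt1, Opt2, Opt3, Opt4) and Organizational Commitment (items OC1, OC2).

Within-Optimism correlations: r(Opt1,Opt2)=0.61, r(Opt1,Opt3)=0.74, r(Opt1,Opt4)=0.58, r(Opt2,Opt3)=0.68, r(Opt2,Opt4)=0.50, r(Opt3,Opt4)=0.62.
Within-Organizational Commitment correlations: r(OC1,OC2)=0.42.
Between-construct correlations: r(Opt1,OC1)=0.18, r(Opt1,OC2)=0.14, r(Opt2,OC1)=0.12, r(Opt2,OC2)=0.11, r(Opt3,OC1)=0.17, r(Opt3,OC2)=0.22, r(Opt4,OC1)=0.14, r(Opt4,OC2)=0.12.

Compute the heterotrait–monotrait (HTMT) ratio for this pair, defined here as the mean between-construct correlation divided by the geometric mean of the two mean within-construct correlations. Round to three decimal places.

Between-construct mean = 1.20/8 = 0.1500.
Mean within-Opt = 3.73/6 = 0.6217; mean within-OC = 0.42/1 = 0.4200.
Geometric mean = √(0.6217 × 0.4200) = 0.5110.
HTMT = 0.1500 / 0.5110 = 0.294.

0.294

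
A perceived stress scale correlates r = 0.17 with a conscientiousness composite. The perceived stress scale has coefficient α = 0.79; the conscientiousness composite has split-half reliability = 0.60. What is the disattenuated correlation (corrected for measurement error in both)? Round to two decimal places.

r_true = r_obs / √(r_xx · r_yy) = 0.17 / √(0.79 × 0.60) = 0.17 / √0.4740 = 0.17 / 0.6885 ≈ 0.25.

0.25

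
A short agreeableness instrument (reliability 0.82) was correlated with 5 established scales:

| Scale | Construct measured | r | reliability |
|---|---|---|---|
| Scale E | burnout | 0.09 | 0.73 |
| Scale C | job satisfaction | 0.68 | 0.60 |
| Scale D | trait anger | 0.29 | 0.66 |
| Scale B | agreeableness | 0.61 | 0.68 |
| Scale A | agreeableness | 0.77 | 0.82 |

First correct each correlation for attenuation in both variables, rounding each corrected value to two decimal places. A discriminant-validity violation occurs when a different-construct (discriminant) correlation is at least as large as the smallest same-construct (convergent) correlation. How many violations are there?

1

Disattenuated r (r / √(r_scale · r_new)):
  Scale E (disc): 0.09 / √(0.73·0.82) = 0.12
  Scale C (disc): 0.68 / √(0.60·0.82) = 0.97
  Scale D (disc): 0.29 / √(0.66·0.82) = 0.39
  Scale B (conv): 0.61 / √(0.68·0.82) = 0.82
  Scale A (conv): 0.77 / √(0.82·0.82) = 0.94
Smallest convergent = 0.82. Discriminant values: 0.12, 0.97, 0.39; count ≥ 0.82 → 1.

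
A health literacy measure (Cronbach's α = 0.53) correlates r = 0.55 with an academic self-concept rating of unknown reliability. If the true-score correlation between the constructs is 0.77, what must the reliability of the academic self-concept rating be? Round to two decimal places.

r_true = r_obs / √(r_xx · r_yy) ⇒ 0.77 = 0.55 / √(0.53 · r_yy).
√(0.53 · r_yy) = 0.55 / 0.77 = 0.7143; 0.53 · r_yy = 0.5102; r_yy = 0.5102 / 0.53 ≈ 0.96.

0.96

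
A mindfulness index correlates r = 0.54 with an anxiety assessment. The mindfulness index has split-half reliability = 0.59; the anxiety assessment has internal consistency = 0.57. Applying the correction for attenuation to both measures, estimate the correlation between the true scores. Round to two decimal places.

r_true = r_obs / √(r_xx · r_yy) = 0.54 / √(0.59 × 0.57) = 0.54 / √0.3363 = 0.54 / 0.5799 ≈ 0.93.

0.93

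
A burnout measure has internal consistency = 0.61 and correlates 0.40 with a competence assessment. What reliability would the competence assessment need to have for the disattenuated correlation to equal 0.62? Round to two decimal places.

0.68

r_true = r_obs / √(r_xx · r_yy) ⇒ 0.62 = 0.40 / √(0.61 · r_yy).
√(0.61 · r_yy) = 0.40 / 0.62 = 0.6452; 0.61 · r_yy = 0.4163; r_yy = 0.4163 / 0.61 ≈ 0.68.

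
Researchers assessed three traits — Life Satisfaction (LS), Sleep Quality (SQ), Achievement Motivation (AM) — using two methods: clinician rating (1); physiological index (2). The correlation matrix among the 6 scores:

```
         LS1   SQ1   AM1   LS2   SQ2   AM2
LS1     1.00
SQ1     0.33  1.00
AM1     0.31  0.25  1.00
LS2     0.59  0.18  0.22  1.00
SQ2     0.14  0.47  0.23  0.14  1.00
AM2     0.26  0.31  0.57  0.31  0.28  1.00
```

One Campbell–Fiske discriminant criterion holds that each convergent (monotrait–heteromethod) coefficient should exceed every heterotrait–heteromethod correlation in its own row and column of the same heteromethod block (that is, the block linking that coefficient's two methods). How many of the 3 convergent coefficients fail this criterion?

Convergent coefficients and their comparison sets:
LS (methods 1·2): 0.59 vs {0.14, 0.18, 0.26, 0.22} → pass.
SQ (methods 1·2): 0.47 vs {0.18, 0.14, 0.31, 0.23} → pass.
AM (methods 1·2): 0.57 vs {0.22, 0.26, 0.23, 0.31} → pass.
0 of 3 fail.

0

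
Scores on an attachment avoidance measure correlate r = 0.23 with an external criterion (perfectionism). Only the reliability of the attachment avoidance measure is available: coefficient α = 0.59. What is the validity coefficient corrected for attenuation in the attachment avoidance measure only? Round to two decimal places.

0.30

Single correction: r_c = r_obs / √r_xx = 0.23 / √0.59 = 0.23 / 0.7681 ≈ 0.30.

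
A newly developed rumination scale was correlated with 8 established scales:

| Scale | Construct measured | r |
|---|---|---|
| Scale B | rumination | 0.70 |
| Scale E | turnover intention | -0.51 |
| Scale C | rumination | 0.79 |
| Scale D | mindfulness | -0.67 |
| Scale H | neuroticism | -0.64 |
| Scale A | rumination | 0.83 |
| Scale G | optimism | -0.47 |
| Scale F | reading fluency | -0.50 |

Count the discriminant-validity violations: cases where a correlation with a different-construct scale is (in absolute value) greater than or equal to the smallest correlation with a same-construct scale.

Convergent (same construct = rumination): Scale B, Scale C, Scale A.
Smallest convergent = 0.70. Discriminant |r|: 0.51, 0.67, 0.64, 0.47, 0.50; count ≥ 0.70 → 0.

0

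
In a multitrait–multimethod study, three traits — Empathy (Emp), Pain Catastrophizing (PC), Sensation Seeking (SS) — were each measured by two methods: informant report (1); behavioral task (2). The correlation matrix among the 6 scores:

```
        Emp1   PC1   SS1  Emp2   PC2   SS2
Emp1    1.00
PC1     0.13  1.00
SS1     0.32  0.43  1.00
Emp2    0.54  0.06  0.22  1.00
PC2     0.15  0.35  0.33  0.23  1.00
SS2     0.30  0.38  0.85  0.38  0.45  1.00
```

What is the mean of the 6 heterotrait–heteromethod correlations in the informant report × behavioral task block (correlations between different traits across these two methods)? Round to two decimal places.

HTHM values (method 1 × method 2): 0.15, 0.30, 0.06, 0.38, 0.22, 0.33; mean = 1.44/6 = 0.24.

0.24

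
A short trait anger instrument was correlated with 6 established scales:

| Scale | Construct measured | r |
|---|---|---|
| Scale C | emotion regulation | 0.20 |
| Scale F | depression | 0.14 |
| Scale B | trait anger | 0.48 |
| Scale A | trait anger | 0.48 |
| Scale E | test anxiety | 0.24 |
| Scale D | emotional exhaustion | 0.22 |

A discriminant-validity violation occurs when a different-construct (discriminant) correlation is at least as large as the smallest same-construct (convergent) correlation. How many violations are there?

Convergent (same construct = trait anger): Scale B, Scale A.
Smallest convergent = 0.48. Discriminant values: 0.20, 0.14, 0.24, 0.22; count ≥ 0.48 → 0.

0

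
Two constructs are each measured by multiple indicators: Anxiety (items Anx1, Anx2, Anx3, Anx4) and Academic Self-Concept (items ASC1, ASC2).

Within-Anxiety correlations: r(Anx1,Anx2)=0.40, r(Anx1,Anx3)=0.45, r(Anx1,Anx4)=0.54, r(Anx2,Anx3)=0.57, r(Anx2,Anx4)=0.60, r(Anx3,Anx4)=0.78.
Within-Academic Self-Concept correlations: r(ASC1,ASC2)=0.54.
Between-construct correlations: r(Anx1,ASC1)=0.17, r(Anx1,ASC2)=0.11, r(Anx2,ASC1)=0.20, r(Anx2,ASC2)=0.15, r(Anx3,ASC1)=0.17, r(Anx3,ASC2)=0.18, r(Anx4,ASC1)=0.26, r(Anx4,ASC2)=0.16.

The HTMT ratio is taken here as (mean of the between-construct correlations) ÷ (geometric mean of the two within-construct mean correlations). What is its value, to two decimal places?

Mean heterotrait r = 1.40/8 = 0.1750.
Mean within-Anx = 3.34/6 = 0.5567; mean within-ASC = 0.54/1 = 0.5400.
Geometric mean = √(0.5567 × 0.5400) = 0.5483.
HTMT = 0.1750 / 0.5483 = 0.32.

0.32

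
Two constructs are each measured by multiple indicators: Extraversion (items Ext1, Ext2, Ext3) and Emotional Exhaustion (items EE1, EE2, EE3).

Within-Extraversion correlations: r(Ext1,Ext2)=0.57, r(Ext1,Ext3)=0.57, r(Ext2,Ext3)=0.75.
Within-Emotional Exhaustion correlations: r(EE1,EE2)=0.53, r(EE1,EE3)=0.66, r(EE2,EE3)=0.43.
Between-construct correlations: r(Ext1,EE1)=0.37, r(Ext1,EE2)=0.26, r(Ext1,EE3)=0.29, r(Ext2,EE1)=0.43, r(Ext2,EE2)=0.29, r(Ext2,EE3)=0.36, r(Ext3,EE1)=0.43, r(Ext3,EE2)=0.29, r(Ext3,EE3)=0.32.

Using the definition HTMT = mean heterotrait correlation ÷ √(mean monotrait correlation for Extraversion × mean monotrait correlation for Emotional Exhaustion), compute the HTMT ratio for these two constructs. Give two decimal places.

Mean between = 3.04/9 = 0.3378.
Mean within-Ext = 1.89/3 = 0.6300; mean within-EE = 1.62/3 = 0.5400.
Geometric mean = √(0.6300 × 0.5400) = 0.5833.
HTMT = 0.3378 / 0.5833 = 0.58.

0.58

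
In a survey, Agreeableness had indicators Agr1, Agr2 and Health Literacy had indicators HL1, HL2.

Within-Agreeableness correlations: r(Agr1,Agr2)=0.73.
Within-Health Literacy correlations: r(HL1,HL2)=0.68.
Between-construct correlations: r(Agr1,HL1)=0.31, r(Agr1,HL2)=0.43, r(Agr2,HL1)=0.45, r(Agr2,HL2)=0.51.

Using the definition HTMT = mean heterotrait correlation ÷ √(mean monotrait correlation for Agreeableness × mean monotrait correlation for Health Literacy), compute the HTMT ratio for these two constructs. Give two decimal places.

0.60

Between-construct mean = 1.70/4 = 0.4250.
Mean within-Agr = 0.73/1 = 0.7300; mean within-HL = 0.68/1 = 0.6800.
Geometric mean = √(0.7300 × 0.6800) = 0.7046.
HTMT = 0.4250 / 0.7046 = 0.60.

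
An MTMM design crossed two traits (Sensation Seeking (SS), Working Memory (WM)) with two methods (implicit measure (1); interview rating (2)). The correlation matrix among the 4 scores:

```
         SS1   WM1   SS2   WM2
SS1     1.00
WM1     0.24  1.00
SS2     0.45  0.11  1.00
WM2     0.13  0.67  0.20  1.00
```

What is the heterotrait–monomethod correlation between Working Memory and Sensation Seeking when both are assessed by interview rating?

0.20

Different traits, same method: r(WM2, SS2) = 0.20.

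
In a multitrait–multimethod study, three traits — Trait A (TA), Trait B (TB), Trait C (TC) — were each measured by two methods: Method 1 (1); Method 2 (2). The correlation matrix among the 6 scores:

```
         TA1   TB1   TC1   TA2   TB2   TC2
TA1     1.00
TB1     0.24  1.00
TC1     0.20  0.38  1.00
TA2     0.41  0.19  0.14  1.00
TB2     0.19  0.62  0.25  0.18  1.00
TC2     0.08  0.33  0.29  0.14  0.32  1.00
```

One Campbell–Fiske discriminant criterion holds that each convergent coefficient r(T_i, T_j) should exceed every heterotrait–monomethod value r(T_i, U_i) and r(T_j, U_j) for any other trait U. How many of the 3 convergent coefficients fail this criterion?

Each convergent coefficient versus the relevant comparison correlations:
TA (methods 1·2): 0.41 vs {0.24, 0.18, 0.20, 0.14} → pass.
TB (methods 1·2): 0.62 vs {0.24, 0.18, 0.38, 0.32} → pass.
TC (methods 1·2): 0.29 vs {0.20, 0.14, 0.38, 0.32} → fail.
1 of 3 fail.

1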